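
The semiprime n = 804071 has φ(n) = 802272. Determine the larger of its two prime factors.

φ(n) = (p−1)(q−1) = n − (p+q) + 1, so p + q = 804071 − 802272 + 1 = 1800.
p and q are the roots of t² − 1800t + 804071 = 0.
Discriminant: 1800² − 4·804071 = 3240000 − 3216284 = 23716; √23716 = 154.
q = (1800 − 154)/2 = 823, p = (1800 + 154)/2 = 977.
Check: 823 · 977 = 804071.

977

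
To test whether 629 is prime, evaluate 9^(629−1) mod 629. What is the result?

16

9^1 ≡ 9 (mod 629)
9^2 ≡ 9^2 = 81 ≡ 81 (mod 629)
9^4 ≡ 81^2 = 6561 ≡ 271 (mod 629)
9^8 ≡ 271^2 = 73441 ≡ 477 (mod 629)
9^16 ≡ 477^2 = 227529 ≡ 460 (mod 629)
9^32 ≡ 460^2 = 211600 ≡ 256 (mod 629)
9^64 ≡ 256^2 = 65536 ≡ 120 (mod 629)
9^128 ≡ 120^2 = 14400 ≡ 562 (mod 629)
9^256 ≡ 562^2 = 315844 ≡ 86 (mod 629)
9^512 ≡ 86^2 = 7396 ≡ 477 (mod 629)
628 = 512 + 64 + 32 + 16 + 4 in binary powers of 2.
So 9^628 ≡ 477 · 120 · 256 · 460 · 271 ≡ 16 (mod 629).
Since 16 ≠ 1, base 9 is a Fermat witness: 629 is composite.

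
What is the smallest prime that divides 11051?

11051 is odd.
Digit sum 8, not divisible by 3.
Ends in 1: not divisible by 5.
7: 11051 = 7·1578 + 5
11: 11051 = 11·1004 + 7
13: 11051 = 13·850 + 1
17: 11051 = 17·650 + 1
19: 11051 = 19·581 + 12
23: 11051 = 23·480 + 11
29: 11051 = 29·381 + 2
31: 11051 = 31·356 + 15
37: 11051 = 37·298 + 25
41: 11051 = 41·269 + 22
43: 11051 = 43·257

43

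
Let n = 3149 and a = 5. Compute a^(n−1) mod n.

896

5^1 ≡ 5 (mod 3149)
5^2 ≡ 5^2 = 25 ≡ 25 (mod 3149)
5^4 ≡ 25^2 = 625 ≡ 625 (mod 3149)
5^8 ≡ 625^2 = 390625 ≡ 149 (mod 3149)
5^16 ≡ 149^2 = 22201 ≡ 158 (mod 3149)
5^32 ≡ 158^2 = 24964 ≡ 2921 (mod 3149)
5^64 ≡ 2921^2 = 8532241 ≡ 1600 (mod 3149)
5^128 ≡ 1600^2 = 2560000 ≡ 3012 (mod 3149)
5^256 ≡ 3012^2 = 9072144 ≡ 3024 (mod 3149)
5^512 ≡ 3024^2 = 9144576 ≡ 3029 (mod 3149)
5^1024 ≡ 3029^2 = 9174841 ≡ 1804 (mod 3149)
5^2048 ≡ 1804^2 = 3254416 ≡ 1499 (mod 3149)
3148 = 2048 + 1024 + 64 + 8 + 4 in binary powers of 2.
So 5^3148 ≡ 1499 · 1804 · 1600 · 149 · 625 ≡ 896 (mod 3149).
Since 896 ≠ 1, base 5 is a Fermat witness: 3149 is composite.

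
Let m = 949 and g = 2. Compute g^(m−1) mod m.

2^1 ≡ 2 (mod 949)
2^2 ≡ 2^2 = 4 ≡ 4 (mod 949)
2^4 ≡ 4^2 = 16 ≡ 16 (mod 949)
2^8 ≡ 16^2 = 256 ≡ 256 (mod 949)
2^16 ≡ 256^2 = 65536 ≡ 55 (mod 949)
2^32 ≡ 55^2 = 3025 ≡ 178 (mod 949)
2^64 ≡ 178^2 = 31684 ≡ 367 (mod 949)
2^128 ≡ 367^2 = 134689 ≡ 880 (mod 949)
2^256 ≡ 880^2 = 774400 ≡ 16 (mod 949)
2^512 ≡ 16^2 = 256 ≡ 256 (mod 949)
948 = 512 + 256 + 128 + 32 + 16 + 4 in binary powers of 2.
So 2^948 ≡ 256 · 16 · 880 · 178 · 55 · 16 ≡ 300 (mod 949).
Since 300 ≠ 1, base 2 is a Fermat witness: 949 is composite.

300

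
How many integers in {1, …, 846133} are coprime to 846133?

Factor: 846133 = 29 · 163 · 179.
φ(846133) = (29−1) · (163−1) · (179−1) = 28 · 162 · 178 = 807408.

807408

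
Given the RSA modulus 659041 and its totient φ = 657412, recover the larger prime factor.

φ(n) = (p−1)(q−1) = n − (p+q) + 1, so p + q = 659041 − 657412 + 1 = 1630.
p and q are the roots of t² − 1630t + 659041 = 0.
Discriminant: 1630² − 4·659041 = 2656900 − 2636164 = 20736; √20736 = 144.
q = (1630 − 144)/2 = 743, p = (1630 + 144)/2 = 887.
Check: 743 · 887 = 659041.

887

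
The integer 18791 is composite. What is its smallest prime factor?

19

18791 is odd.
Digit sum 26, not divisible by 3.
Ends in 1: not divisible by 5.
7: 18791 = 7·2684 + 3
11: 18791 = 11·1708 + 3
13: 18791 = 13·1445 + 6
17: 18791 = 17·1105 + 6
19: 18791 = 19·989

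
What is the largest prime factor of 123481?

123481 = 19 · 6499
6499 = 67 · 97
97 is prime.
So 123481 = 19 · 67 · 97; the largest prime factor is 97.

97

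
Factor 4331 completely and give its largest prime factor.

4331 = 61 · 71
71 is prime.
So 4331 = 61 · 71; the largest prime factor is 71.

71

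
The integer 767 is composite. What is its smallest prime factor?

13

767 is odd.
Digit sum 20, not divisible by 3.
Ends in 7: not divisible by 5.
7: 767 = 7·109 + 4
11: 767 = 11·69 + 8
13: 767 = 13·59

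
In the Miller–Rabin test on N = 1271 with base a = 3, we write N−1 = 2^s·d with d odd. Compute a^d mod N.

150

1271 − 1 = 1270 = 2^1 · 635, so d = 635.
3^1 ≡ 3 (mod 1271)
3^2 ≡ 3^2 = 9 ≡ 9 (mod 1271)
3^4 ≡ 9^2 = 81 ≡ 81 (mod 1271)
3^8 ≡ 81^2 = 6561 ≡ 206 (mod 1271)
3^16 ≡ 206^2 = 42436 ≡ 493 (mod 1271)
3^32 ≡ 493^2 = 243049 ≡ 288 (mod 1271)
3^64 ≡ 288^2 = 82944 ≡ 329 (mod 1271)
3^128 ≡ 329^2 = 108241 ≡ 206 (mod 1271)
3^256 ≡ 206^2 = 42436 ≡ 493 (mod 1271)
3^512 ≡ 493^2 = 243049 ≡ 288 (mod 1271)
635 = 512 + 64 + 32 + 16 + 8 + 2 + 1 in binary powers of 2.
So 3^635 ≡ 288 · 329 · 288 · 493 · 206 · 9 · 3 ≡ 150 (mod 1271).
Squaring chain: 150; never reaches −1, so base 3 is a Miller–Rabin witness that 1271 is composite.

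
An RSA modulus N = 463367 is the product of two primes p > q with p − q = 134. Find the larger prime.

751

Since p = q + 134, we have 463367 = q(q + 134), so q² + 134q − 463367 = 0.
Discriminant: 134² + 4·463367 = 17956 + 1853468 = 1871424; √1871424 = 1368.
q = (−134 + 1368)/2 = 617, and p = q + 134 = 751.
Check: 617 · 751 = 463367.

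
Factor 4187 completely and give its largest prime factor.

79

4187 = 53 · 79
79 is prime.
So 4187 = 53 · 79; the largest prime factor is 79.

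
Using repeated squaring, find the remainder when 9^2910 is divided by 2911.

9^1 ≡ 9 (mod 2911)
9^2 ≡ 9^2 = 81 ≡ 81 (mod 2911)
9^4 ≡ 81^2 = 6561 ≡ 739 (mod 2911)
9^8 ≡ 739^2 = 546121 ≡ 1764 (mod 2911)
9^16 ≡ 1764^2 = 3111696 ≡ 2748 (mod 2911)
9^32 ≡ 2748^2 = 7551504 ≡ 370 (mod 2911)
9^64 ≡ 370^2 = 136900 ≡ 83 (mod 2911)
9^128 ≡ 83^2 = 6889 ≡ 1067 (mod 2911)
9^256 ≡ 1067^2 = 1138489 ≡ 288 (mod 2911)
9^512 ≡ 288^2 = 82944 ≡ 1436 (mod 2911)
9^1024 ≡ 1436^2 = 2062096 ≡ 1108 (mod 2911)
9^2048 ≡ 1108^2 = 1227664 ≡ 2133 (mod 2911)
2910 = 2048 + 512 + 256 + 64 + 16 + 8 + 4 + 2 in binary powers of 2.
So 9^2910 ≡ 2133 · 1436 · 288 · 83 · 2748 · 1764 · 739 · 81 ≡ 2746 (mod 2911).
Since 2746 ≠ 1, base 9 is a Fermat witness: 2911 is composite.

2746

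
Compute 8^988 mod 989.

8^1 ≡ 8 (mod 989)
8^2 ≡ 8^2 = 64 ≡ 64 (mod 989)
8^4 ≡ 64^2 = 4096 ≡ 140 (mod 989)
8^8 ≡ 140^2 = 19600 ≡ 809 (mod 989)
8^16 ≡ 809^2 = 654481 ≡ 752 (mod 989)
8^32 ≡ 752^2 = 565504 ≡ 785 (mod 989)
8^64 ≡ 785^2 = 616225 ≡ 78 (mod 989)
8^128 ≡ 78^2 = 6084 ≡ 150 (mod 989)
8^256 ≡ 150^2 = 22500 ≡ 742 (mod 989)
8^512 ≡ 742^2 = 550564 ≡ 680 (mod 989)
988 = 512 + 256 + 128 + 64 + 16 + 8 + 4 in binary powers of 2.
So 8^988 ≡ 680 · 742 · 150 · 78 · 752 · 809 · 140 ≡ 78 (mod 989).
Since 78 ≠ 1, base 8 is a Fermat witness: 989 is composite.

78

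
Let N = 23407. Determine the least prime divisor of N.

23407 is odd.
Digit sum 16, not divisible by 3.
Ends in 7: not divisible by 5.
7: 23407 = 7·3343 + 6
11: 23407 = 11·2127 + 10
13: 23407 = 13·1800 + 7
17: 23407 = 17·1376 + 15
19: 23407 = 19·1231 + 18
23: 23407 = 23·1017 + 16
29: 23407 = 29·807 + 4
31: 23407 = 31·755 + 2
37: 23407 = 37·632 + 23
41: 23407 = 41·570 + 37
43: 23407 = 43·544 + 15
47: 23407 = 47·498 + 1
53: 23407 = 53·441 + 34
59: 23407 = 59·396 + 43
61: 23407 = 61·383 + 44
67: 23407 = 67·349 + 24
71: 23407 = 71·329 + 48
73: 23407 = 73·320 + 47
79: 23407 = 79·296 + 23
83: 23407 = 83·282 + 1
89: 23407 = 89·263

89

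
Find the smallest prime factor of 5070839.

5070839 is odd.
Digit sum 32, not divisible by 3.
Ends in 9: not divisible by 5.
7: 5070839 = 7·724405 + 4
11: 5070839 = 11·460985 + 4
13: 5070839 = 13·390064 + 7
17: 5070839 = 17·298284 + 11
19: 5070839 = 19·266886 + 5
23: 5070839 = 23·220471 + 6
29: 5070839 = 29·174856 + 15
31: 5070839 = 31·163575 + 14
37: 5070839 = 37·137049 + 26
41: 5070839 = 41·123679

41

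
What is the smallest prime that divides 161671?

161671 is odd.
Digit sum 22, not divisible by 3.
Ends in 1: not divisible by 5.
7: 161671 = 7·23095 + 6
11: 161671 = 11·14697 + 4
13: 161671 = 13·12436 + 3
17: 161671 = 17·9510 + 1
19: 161671 = 19·8509

19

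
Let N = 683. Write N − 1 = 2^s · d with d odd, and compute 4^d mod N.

1

683 − 1 = 682 = 2^1 · 341, so d = 341.
4^1 ≡ 4 (mod 683)
4^2 ≡ 4^2 = 16 ≡ 16 (mod 683)
4^4 ≡ 16^2 = 256 ≡ 256 (mod 683)
4^8 ≡ 256^2 = 65536 ≡ 651 (mod 683)
4^16 ≡ 651^2 = 423801 ≡ 341 (mod 683)
4^32 ≡ 341^2 = 116281 ≡ 171 (mod 683)
4^64 ≡ 171^2 = 29241 ≡ 555 (mod 683)
4^128 ≡ 555^2 = 308025 ≡ 675 (mod 683)
4^256 ≡ 675^2 = 455625 ≡ 64 (mod 683)
341 = 256 + 64 + 16 + 4 + 1 in binary powers of 2.
So 4^341 ≡ 64 · 555 · 341 · 256 · 4 ≡ 1 (mod 683).
Since 4^d ≡ 1 (mod 683), base 4 does not prove 683 composite.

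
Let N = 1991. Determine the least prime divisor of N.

11

1991 is odd.
Digit sum 20, not divisible by 3.
Ends in 1: not divisible by 5.
7: 1991 = 7·284 + 3
11: 1991 = 11·181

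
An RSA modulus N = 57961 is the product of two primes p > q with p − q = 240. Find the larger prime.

389

Since p = q + 240, we have 57961 = q(q + 240), so q² + 240q − 57961 = 0.
Discriminant: 240² + 4·57961 = 57600 + 231844 = 289444; √289444 = 538.
q = (−240 + 538)/2 = 149, and p = q + 240 = 389.
Check: 149 · 389 = 57961.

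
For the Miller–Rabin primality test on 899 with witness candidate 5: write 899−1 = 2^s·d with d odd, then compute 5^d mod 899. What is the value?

614

899 − 1 = 898 = 2^1 · 449, so d = 449.
5^1 ≡ 5 (mod 899)
5^2 ≡ 5^2 = 25 ≡ 25 (mod 899)
5^4 ≡ 25^2 = 625 ≡ 625 (mod 899)
5^8 ≡ 625^2 = 390625 ≡ 459 (mod 899)
5^16 ≡ 459^2 = 210681 ≡ 315 (mod 899)
5^32 ≡ 315^2 = 99225 ≡ 335 (mod 899)
5^64 ≡ 335^2 = 112225 ≡ 749 (mod 899)
5^128 ≡ 749^2 = 561001 ≡ 25 (mod 899)
5^256 ≡ 25^2 = 625 ≡ 625 (mod 899)
449 = 256 + 128 + 64 + 1 in binary powers of 2.
So 5^449 ≡ 625 · 25 · 749 · 5 ≡ 614 (mod 899).
Squaring chain: 614; never reaches −1, so base 5 is a Miller–Rabin witness that 899 is composite.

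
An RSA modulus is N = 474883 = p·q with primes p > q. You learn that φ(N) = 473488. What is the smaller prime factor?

587

φ(n) = (p−1)(q−1) = n − (p+q) + 1, so p + q = 474883 − 473488 + 1 = 1396.
p and q are the roots of t² − 1396t + 474883 = 0.
Discriminant: 1396² − 4·474883 = 1948816 − 1899532 = 49284; √49284 = 222.
q = (1396 − 222)/2 = 587, p = (1396 + 222)/2 = 809.
Check: 587 · 809 = 474883.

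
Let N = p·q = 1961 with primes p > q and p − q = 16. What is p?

53

Since p = q + 16, we have 1961 = q(q + 16), so q² + 16q − 1961 = 0.
Discriminant: 16² + 4·1961 = 256 + 7844 = 8100; √8100 = 90.
q = (−16 + 90)/2 = 37, and p = q + 16 = 53.
Check: 37 · 53 = 1961.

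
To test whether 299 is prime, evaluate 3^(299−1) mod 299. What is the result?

3

3^1 ≡ 3 (mod 299)
3^2 ≡ 3^2 = 9 ≡ 9 (mod 299)
3^4 ≡ 9^2 = 81 ≡ 81 (mod 299)
3^8 ≡ 81^2 = 6561 ≡ 282 (mod 299)
3^16 ≡ 282^2 = 79524 ≡ 289 (mod 299)
3^32 ≡ 289^2 = 83521 ≡ 100 (mod 299)
3^64 ≡ 100^2 = 10000 ≡ 133 (mod 299)
3^128 ≡ 133^2 = 17689 ≡ 48 (mod 299)
3^256 ≡ 48^2 = 2304 ≡ 211 (mod 299)
298 = 256 + 32 + 8 + 2 in binary powers of 2.
So 3^298 ≡ 211 · 100 · 282 · 9 ≡ 3 (mod 299).
Since 3 ≠ 1, base 3 is a Fermat witness: 299 is composite.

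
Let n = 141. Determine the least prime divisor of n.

3

141 is odd.
Digit sum 6, divisible by 3.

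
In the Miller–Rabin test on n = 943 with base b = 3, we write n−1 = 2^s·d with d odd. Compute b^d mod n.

943 − 1 = 942 = 2^1 · 471, so d = 471.
3^1 ≡ 3 (mod 943)
3^2 ≡ 3^2 = 9 ≡ 9 (mod 943)
3^4 ≡ 9^2 = 81 ≡ 81 (mod 943)
3^8 ≡ 81^2 = 6561 ≡ 903 (mod 943)
3^16 ≡ 903^2 = 815409 ≡ 657 (mod 943)
3^32 ≡ 657^2 = 431649 ≡ 698 (mod 943)
3^64 ≡ 698^2 = 487204 ≡ 616 (mod 943)
3^128 ≡ 616^2 = 379456 ≡ 370 (mod 943)
3^256 ≡ 370^2 = 136900 ≡ 165 (mod 943)
471 = 256 + 128 + 64 + 16 + 4 + 2 + 1 in binary powers of 2.
So 3^471 ≡ 165 · 370 · 616 · 657 · 81 · 9 · 3 ≡ 547 (mod 943).
Squaring chain: 547; never reaches −1, so base 3 is a Miller–Rabin witness that 943 is composite.

547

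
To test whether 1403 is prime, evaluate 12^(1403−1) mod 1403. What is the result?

12^1 ≡ 12 (mod 1403)
12^2 ≡ 12^2 = 144 ≡ 144 (mod 1403)
12^4 ≡ 144^2 = 20736 ≡ 1094 (mod 1403)
12^8 ≡ 1094^2 = 1196836 ≡ 77 (mod 1403)
12^16 ≡ 77^2 = 5929 ≡ 317 (mod 1403)
12^32 ≡ 317^2 = 100489 ≡ 876 (mod 1403)
12^64 ≡ 876^2 = 767376 ≡ 1338 (mod 1403)
12^128 ≡ 1338^2 = 1790244 ≡ 16 (mod 1403)
12^256 ≡ 16^2 = 256 ≡ 256 (mod 1403)
12^512 ≡ 256^2 = 65536 ≡ 998 (mod 1403)
12^1024 ≡ 998^2 = 996004 ≡ 1277 (mod 1403)
1402 = 1024 + 256 + 64 + 32 + 16 + 8 + 2 in binary powers of 2.
So 12^1402 ≡ 1277 · 256 · 1338 · 876 · 317 · 77 · 144 ≡ 225 (mod 1403).
Since 225 ≠ 1, base 12 is a Fermat witness: 1403 is composite.

225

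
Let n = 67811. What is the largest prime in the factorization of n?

67811 = 19 · 3569
3569 = 43 · 83
83 is prime.
So 67811 = 19 · 43 · 83; the largest prime factor is 83.

83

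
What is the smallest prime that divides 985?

5

985 is odd.
Digit sum 22, not divisible by 3.
Ends in 5: divisible by 5.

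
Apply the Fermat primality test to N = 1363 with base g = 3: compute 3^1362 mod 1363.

3^1 ≡ 3 (mod 1363)
3^2 ≡ 3^2 = 9 ≡ 9 (mod 1363)
3^4 ≡ 9^2 = 81 ≡ 81 (mod 1363)
3^8 ≡ 81^2 = 6561 ≡ 1109 (mod 1363)
3^16 ≡ 1109^2 = 1229881 ≡ 455 (mod 1363)
3^32 ≡ 455^2 = 207025 ≡ 1212 (mod 1363)
3^64 ≡ 1212^2 = 1468944 ≡ 993 (mod 1363)
3^128 ≡ 993^2 = 986049 ≡ 600 (mod 1363)
3^256 ≡ 600^2 = 360000 ≡ 168 (mod 1363)
3^512 ≡ 168^2 = 28224 ≡ 964 (mod 1363)
3^1024 ≡ 964^2 = 929296 ≡ 1093 (mod 1363)
1362 = 1024 + 256 + 64 + 16 + 2 in binary powers of 2.
So 3^1362 ≡ 1093 · 168 · 993 · 455 · 9 ≡ 760 (mod 1363).
Since 760 ≠ 1, base 3 is a Fermat witness: 1363 is composite.

760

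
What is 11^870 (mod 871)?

129

11^1 ≡ 11 (mod 871)
11^2 ≡ 11^2 = 121 ≡ 121 (mod 871)
11^4 ≡ 121^2 = 14641 ≡ 705 (mod 871)
11^8 ≡ 705^2 = 497025 ≡ 555 (mod 871)
11^16 ≡ 555^2 = 308025 ≡ 562 (mod 871)
11^32 ≡ 562^2 = 315844 ≡ 542 (mod 871)
11^64 ≡ 542^2 = 293764 ≡ 237 (mod 871)
11^128 ≡ 237^2 = 56169 ≡ 425 (mod 871)
11^256 ≡ 425^2 = 180625 ≡ 328 (mod 871)
11^512 ≡ 328^2 = 107584 ≡ 451 (mod 871)
870 = 512 + 256 + 64 + 32 + 4 + 2 in binary powers of 2.
So 11^870 ≡ 451 · 328 · 237 · 542 · 705 · 121 ≡ 129 (mod 871).
Since 129 ≠ 1, base 11 is a Fermat witness: 871 is composite.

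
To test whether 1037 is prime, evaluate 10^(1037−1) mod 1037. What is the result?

744

10^1 ≡ 10 (mod 1037)
10^2 ≡ 10^2 = 100 ≡ 100 (mod 1037)
10^4 ≡ 100^2 = 10000 ≡ 667 (mod 1037)
10^8 ≡ 667^2 = 444889 ≡ 16 (mod 1037)
10^16 ≡ 16^2 = 256 ≡ 256 (mod 1037)
10^32 ≡ 256^2 = 65536 ≡ 205 (mod 1037)
10^64 ≡ 205^2 = 42025 ≡ 545 (mod 1037)
10^128 ≡ 545^2 = 297025 ≡ 443 (mod 1037)
10^256 ≡ 443^2 = 196249 ≡ 256 (mod 1037)
10^512 ≡ 256^2 = 65536 ≡ 205 (mod 1037)
10^1024 ≡ 205^2 = 42025 ≡ 545 (mod 1037)
1036 = 1024 + 8 + 4 in binary powers of 2.
So 10^1036 ≡ 545 · 16 · 667 ≡ 744 (mod 1037).
Since 744 ≠ 1, base 10 is a Fermat witness: 1037 is composite.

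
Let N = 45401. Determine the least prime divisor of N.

45401 is odd.
Digit sum 14, not divisible by 3.
Ends in 1: not divisible by 5.
7: 45401 = 7·6485 + 6
11: 45401 = 11·4127 + 4
13: 45401 = 13·3492 + 5
17: 45401 = 17·2670 + 11
19: 45401 = 19·2389 + 10
23: 45401 = 23·1973 + 22
29: 45401 = 29·1565 + 16
31: 45401 = 31·1464 + 17
37: 45401 = 37·1227 + 2
41: 45401 = 41·1107 + 14
43: 45401 = 43·1055 + 36
47: 45401 = 47·965 + 46
53: 45401 = 53·856 + 33
59: 45401 = 59·769 + 30
61: 45401 = 61·744 + 17
67: 45401 = 67·677 + 42
71: 45401 = 71·639 + 32
73: 45401 = 73·621 + 68
79: 45401 = 79·574 + 55
83: 45401 = 83·547

83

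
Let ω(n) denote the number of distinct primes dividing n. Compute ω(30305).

30305 = 5 · 6061
6061 = 11 · 551
551 = 19 · 29
30305 = 5 · 11 · 19 · 29, which has 4 distinct prime factors.

4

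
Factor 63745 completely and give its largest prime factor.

63745 = 5 · 12749
12749 = 11 · 1159
1159 = 19 · 61
61 is prime.
So 63745 = 5 · 11 · 19 · 61; the largest prime factor is 61.

61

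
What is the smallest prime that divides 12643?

12643 is odd.
Digit sum 16, not divisible by 3.
Ends in 3: not divisible by 5.
7: 12643 = 7·1806 + 1
11: 12643 = 11·1149 + 4
13: 12643 = 13·972 + 7
17: 12643 = 17·743 + 12
19: 12643 = 19·665 + 8
23: 12643 = 23·549 + 16
29: 12643 = 29·435 + 28
31: 12643 = 31·407 + 26
37: 12643 = 37·341 + 26
41: 12643 = 41·308 + 15
43: 12643 = 43·294 + 1
47: 12643 = 47·269

47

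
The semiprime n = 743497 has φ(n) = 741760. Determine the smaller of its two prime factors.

φ(n) = (p−1)(q−1) = n − (p+q) + 1, so p + q = 743497 − 741760 + 1 = 1738.
p and q are the roots of t² − 1738t + 743497 = 0.
Discriminant: 1738² − 4·743497 = 3020644 − 2973988 = 46656; √46656 = 216.
q = (1738 − 216)/2 = 761, p = (1738 + 216)/2 = 977.
Check: 761 · 977 = 743497.

761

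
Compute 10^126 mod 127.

1

10^1 ≡ 10 (mod 127)
10^2 ≡ 10^2 = 100 ≡ 100 (mod 127)
10^4 ≡ 100^2 = 10000 ≡ 94 (mod 127)
10^8 ≡ 94^2 = 8836 ≡ 73 (mod 127)
10^16 ≡ 73^2 = 5329 ≡ 122 (mod 127)
10^32 ≡ 122^2 = 14884 ≡ 25 (mod 127)
10^64 ≡ 25^2 = 625 ≡ 117 (mod 127)
126 = 64 + 32 + 16 + 8 + 4 + 2 in binary powers of 2.
So 10^126 ≡ 117 · 25 · 122 · 73 · 94 · 100 ≡ 1 (mod 127).
Since the result is 1, base 10 gives no evidence that 127 is composite.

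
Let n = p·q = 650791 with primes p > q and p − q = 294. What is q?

Since p = q + 294, we have 650791 = q(q + 294), so q² + 294q − 650791 = 0.
Discriminant: 294² + 4·650791 = 86436 + 2603164 = 2689600; √2689600 = 1640.
q = (−294 + 1640)/2 = 673, and p = q + 294 = 967.
Check: 673 · 967 = 650791.

673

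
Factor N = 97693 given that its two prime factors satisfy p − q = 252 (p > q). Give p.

463

Since p = q + 252, we have 97693 = q(q + 252), so q² + 252q − 97693 = 0.
Discriminant: 252² + 4·97693 = 63504 + 390772 = 454276; √454276 = 674.
q = (−252 + 674)/2 = 211, and p = q + 252 = 463.
Check: 211 · 463 = 97693.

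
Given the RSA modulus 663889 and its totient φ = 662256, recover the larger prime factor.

φ(n) = (p−1)(q−1) = n − (p+q) + 1, so p + q = 663889 − 662256 + 1 = 1634.
p and q are the roots of t² − 1634t + 663889 = 0.
Discriminant: 1634² − 4·663889 = 2669956 − 2655556 = 14400; √14400 = 120.
q = (1634 − 120)/2 = 757, p = (1634 + 120)/2 = 877.
Check: 757 · 877 = 663889.

877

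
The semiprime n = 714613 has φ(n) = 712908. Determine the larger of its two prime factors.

967

φ(n) = (p−1)(q−1) = n − (p+q) + 1, so p + q = 714613 − 712908 + 1 = 1706.
p and q are the roots of t² − 1706t + 714613 = 0.
Discriminant: 1706² − 4·714613 = 2910436 − 2858452 = 51984; √51984 = 228.
q = (1706 − 228)/2 = 739, p = (1706 + 228)/2 = 967.
Check: 739 · 967 = 714613.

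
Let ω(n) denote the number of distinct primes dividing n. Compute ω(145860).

145860 = 2^2 · 36465
36465 = 3 · 12155
12155 = 5 · 2431
2431 = 11 · 221
221 = 13 · 17
145860 = 2^2 · 3 · 5 · 11 · 13 · 17, which has 6 distinct prime factors.

6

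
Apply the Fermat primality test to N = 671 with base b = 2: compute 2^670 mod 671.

2^1 ≡ 2 (mod 671)
2^2 ≡ 2^2 = 4 ≡ 4 (mod 671)
2^4 ≡ 4^2 = 16 ≡ 16 (mod 671)
2^8 ≡ 16^2 = 256 ≡ 256 (mod 671)
2^16 ≡ 256^2 = 65536 ≡ 449 (mod 671)
2^32 ≡ 449^2 = 201601 ≡ 301 (mod 671)
2^64 ≡ 301^2 = 90601 ≡ 16 (mod 671)
2^128 ≡ 16^2 = 256 ≡ 256 (mod 671)
2^256 ≡ 256^2 = 65536 ≡ 449 (mod 671)
2^512 ≡ 449^2 = 201601 ≡ 301 (mod 671)
670 = 512 + 128 + 16 + 8 + 4 + 2 in binary powers of 2.
So 2^670 ≡ 301 · 256 · 449 · 256 · 16 · 4 ≡ 353 (mod 671).
Since 353 ≠ 1, base 2 is a Fermat witness: 671 is composite.

353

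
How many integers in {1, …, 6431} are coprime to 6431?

6264

Factor: 6431 = 59 · 109.
φ(6431) = (59−1) · (109−1) = 58 · 108 = 6264.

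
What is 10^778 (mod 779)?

139

10^1 ≡ 10 (mod 779)
10^2 ≡ 10^2 = 100 ≡ 100 (mod 779)
10^4 ≡ 100^2 = 10000 ≡ 652 (mod 779)
10^8 ≡ 652^2 = 425104 ≡ 549 (mod 779)
10^16 ≡ 549^2 = 301401 ≡ 707 (mod 779)
10^32 ≡ 707^2 = 499849 ≡ 510 (mod 779)
10^64 ≡ 510^2 = 260100 ≡ 693 (mod 779)
10^128 ≡ 693^2 = 480249 ≡ 385 (mod 779)
10^256 ≡ 385^2 = 148225 ≡ 215 (mod 779)
10^512 ≡ 215^2 = 46225 ≡ 264 (mod 779)
778 = 512 + 256 + 8 + 2 in binary powers of 2.
So 10^778 ≡ 264 · 215 · 549 · 100 ≡ 139 (mod 779).
Since 139 ≠ 1, base 10 is a Fermat witness: 779 is composite.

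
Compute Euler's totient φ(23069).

Factor: 23069 = 17 · 23 · 59.
φ(23069) = (17−1) · (23−1) · (59−1) = 16 · 22 · 58 = 20416.

20416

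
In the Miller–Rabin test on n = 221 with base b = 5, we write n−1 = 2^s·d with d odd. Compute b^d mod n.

221 − 1 = 220 = 2^2 · 55, so d = 55.
5^1 ≡ 5 (mod 221)
5^2 ≡ 5^2 = 25 ≡ 25 (mod 221)
5^4 ≡ 25^2 = 625 ≡ 183 (mod 221)
5^8 ≡ 183^2 = 33489 ≡ 118 (mod 221)
5^16 ≡ 118^2 = 13924 ≡ 1 (mod 221)
5^32 ≡ 1^2 = 1 ≡ 1 (mod 221)
55 = 32 + 16 + 4 + 2 + 1 in binary powers of 2.
So 5^55 ≡ 1 · 1 · 183 · 25 · 5 ≡ 112 (mod 221).
Squaring chain: 112 → 168; never reaches −1, so base 5 is a Miller–Rabin witness that 221 is composite.

112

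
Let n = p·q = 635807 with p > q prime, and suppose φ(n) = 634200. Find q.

φ(n) = (p−1)(q−1) = n − (p+q) + 1, so p + q = 635807 − 634200 + 1 = 1608.
p and q are the roots of t² − 1608t + 635807 = 0.
Discriminant: 1608² − 4·635807 = 2585664 − 2543228 = 42436; √42436 = 206.
q = (1608 − 206)/2 = 701, p = (1608 + 206)/2 = 907.
Check: 701 · 907 = 635807.

701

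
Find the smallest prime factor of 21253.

21253 is odd.
Digit sum 13, not divisible by 3.
Ends in 3: not divisible by 5.
7: 21253 = 7·3036 + 1
11: 21253 = 11·1932 + 1
13: 21253 = 13·1634 + 11
17: 21253 = 17·1250 + 3
19: 21253 = 19·1118 + 11
23: 21253 = 23·924 + 1
29: 21253 = 29·732 + 25
31: 21253 = 31·685 + 18
37: 21253 = 37·574 + 15
41: 21253 = 41·518 + 15
43: 21253 = 43·494 + 11
47: 21253 = 47·452 + 9
53: 21253 = 53·401

53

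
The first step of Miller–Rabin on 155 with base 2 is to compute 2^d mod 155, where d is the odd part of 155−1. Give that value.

97

155 − 1 = 154 = 2^1 · 77, so d = 77.
2^1 ≡ 2 (mod 155)
2^2 ≡ 2^2 = 4 ≡ 4 (mod 155)
2^4 ≡ 4^2 = 16 ≡ 16 (mod 155)
2^8 ≡ 16^2 = 256 ≡ 101 (mod 155)
2^16 ≡ 101^2 = 10201 ≡ 126 (mod 155)
2^32 ≡ 126^2 = 15876 ≡ 66 (mod 155)
2^64 ≡ 66^2 = 4356 ≡ 16 (mod 155)
77 = 64 + 8 + 4 + 1 in binary powers of 2.
So 2^77 ≡ 16 · 101 · 16 · 2 ≡ 97 (mod 155).
Squaring chain: 97; never reaches −1, so base 2 is a Miller–Rabin witness that 155 is composite.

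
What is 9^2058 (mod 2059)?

9^1 ≡ 9 (mod 2059)
9^2 ≡ 9^2 = 81 ≡ 81 (mod 2059)
9^4 ≡ 81^2 = 6561 ≡ 384 (mod 2059)
9^8 ≡ 384^2 = 147456 ≡ 1267 (mod 2059)
9^16 ≡ 1267^2 = 1605289 ≡ 1328 (mod 2059)
9^32 ≡ 1328^2 = 1763584 ≡ 1080 (mod 2059)
9^64 ≡ 1080^2 = 1166400 ≡ 1006 (mod 2059)
9^128 ≡ 1006^2 = 1012036 ≡ 1067 (mod 2059)
9^256 ≡ 1067^2 = 1138489 ≡ 1921 (mod 2059)
9^512 ≡ 1921^2 = 3690241 ≡ 513 (mod 2059)
9^1024 ≡ 513^2 = 263169 ≡ 1676 (mod 2059)
9^2048 ≡ 1676^2 = 2808976 ≡ 500 (mod 2059)
2058 = 2048 + 8 + 2 in binary powers of 2.
So 9^2058 ≡ 500 · 1267 · 81 ≡ 1161 (mod 2059).
Since 1161 ≠ 1, base 9 is a Fermat witness: 2059 is composite.

1161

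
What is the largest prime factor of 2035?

37

2035 = 5 · 407
407 = 11 · 37
37 is prime.
So 2035 = 5 · 11 · 37; the largest prime factor is 37.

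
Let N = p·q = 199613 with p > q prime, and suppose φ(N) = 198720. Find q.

φ(n) = (p−1)(q−1) = n − (p+q) + 1, so p + q = 199613 − 198720 + 1 = 894.
p and q are the roots of t² − 894t + 199613 = 0.
Discriminant: 894² − 4·199613 = 799236 − 798452 = 784; √784 = 28.
q = (894 − 28)/2 = 433, p = (894 + 28)/2 = 461.
Check: 433 · 461 = 199613.

433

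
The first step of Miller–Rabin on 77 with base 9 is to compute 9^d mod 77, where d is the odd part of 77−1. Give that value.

77 − 1 = 76 = 2^2 · 19, so d = 19.
9^1 ≡ 9 (mod 77)
9^2 ≡ 9^2 = 81 ≡ 4 (mod 77)
9^4 ≡ 4^2 = 16 ≡ 16 (mod 77)
9^8 ≡ 16^2 = 256 ≡ 25 (mod 77)
9^16 ≡ 25^2 = 625 ≡ 9 (mod 77)
19 = 16 + 2 + 1 in binary powers of 2.
So 9^19 ≡ 9 · 4 · 9 ≡ 16 (mod 77).
Squaring chain: 16 → 25; never reaches −1, so base 9 is a Miller–Rabin witness that 77 is composite.

16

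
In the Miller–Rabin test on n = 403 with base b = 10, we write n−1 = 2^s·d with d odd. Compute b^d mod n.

64

403 − 1 = 402 = 2^1 · 201, so d = 201.
10^1 ≡ 10 (mod 403)
10^2 ≡ 10^2 = 100 ≡ 100 (mod 403)
10^4 ≡ 100^2 = 10000 ≡ 328 (mod 403)
10^8 ≡ 328^2 = 107584 ≡ 386 (mod 403)
10^16 ≡ 386^2 = 148996 ≡ 289 (mod 403)
10^32 ≡ 289^2 = 83521 ≡ 100 (mod 403)
10^64 ≡ 100^2 = 10000 ≡ 328 (mod 403)
10^128 ≡ 328^2 = 107584 ≡ 386 (mod 403)
201 = 128 + 64 + 8 + 1 in binary powers of 2.
So 10^201 ≡ 386 · 328 · 386 · 10 ≡ 64 (mod 403).
Squaring chain: 64; never reaches −1, so base 10 is a Miller–Rabin witness that 403 is composite.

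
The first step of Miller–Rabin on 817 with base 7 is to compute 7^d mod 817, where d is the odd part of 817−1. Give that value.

343

817 − 1 = 816 = 2^4 · 51, so d = 51.
7^1 ≡ 7 (mod 817)
7^2 ≡ 7^2 = 49 ≡ 49 (mod 817)
7^4 ≡ 49^2 = 2401 ≡ 767 (mod 817)
7^8 ≡ 767^2 = 588289 ≡ 49 (mod 817)
7^16 ≡ 49^2 = 2401 ≡ 767 (mod 817)
7^32 ≡ 767^2 = 588289 ≡ 49 (mod 817)
51 = 32 + 16 + 2 + 1 in binary powers of 2.
So 7^51 ≡ 49 · 767 · 49 · 7 ≡ 343 (mod 817).
Squaring chain: 343 → 1 → 1 → 1; never reaches −1, so base 7 is a Miller–Rabin witness that 817 is composite.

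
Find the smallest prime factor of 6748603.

6748603 is odd.
Digit sum 34, not divisible by 3.
Ends in 3: not divisible by 5.
7: 6748603 = 7·964086 + 1
11: 6748603 = 11·613509 + 4
13: 6748603 = 13·519123 + 4
17: 6748603 = 17·396976 + 11
19: 6748603 = 19·355189 + 12
23: 6748603 = 23·293417 + 12
29: 6748603 = 29·232710 + 13
31: 6748603 = 31·217696 + 27
37: 6748603 = 37·182394 + 25
41: 6748603 = 41·164600 + 3
43: 6748603 = 43·156944 + 11
47: 6748603 = 47·143587 + 14
53: 6748603 = 53·127332 + 7
59: 6748603 = 59·114383 + 6
61: 6748603 = 61·110632 + 51
67: 6748603 = 67·100725 + 28
71: 6748603 = 71·95050 + 53
73: 6748603 = 73·92446 + 45
79: 6748603 = 79·85425 + 28
83: 6748603 = 83·81308 + 39
89: 6748603 = 89·75827

89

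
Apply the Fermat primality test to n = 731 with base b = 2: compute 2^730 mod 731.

4

2^1 ≡ 2 (mod 731)
2^2 ≡ 2^2 = 4 ≡ 4 (mod 731)
2^4 ≡ 4^2 = 16 ≡ 16 (mod 731)
2^8 ≡ 16^2 = 256 ≡ 256 (mod 731)
2^16 ≡ 256^2 = 65536 ≡ 477 (mod 731)
2^32 ≡ 477^2 = 227529 ≡ 188 (mod 731)
2^64 ≡ 188^2 = 35344 ≡ 256 (mod 731)
2^128 ≡ 256^2 = 65536 ≡ 477 (mod 731)
2^256 ≡ 477^2 = 227529 ≡ 188 (mod 731)
2^512 ≡ 188^2 = 35344 ≡ 256 (mod 731)
730 = 512 + 128 + 64 + 16 + 8 + 2 in binary powers of 2.
So 2^730 ≡ 256 · 477 · 256 · 477 · 256 · 4 ≡ 4 (mod 731).
Since 4 ≠ 1, base 2 is a Fermat witness: 731 is composite.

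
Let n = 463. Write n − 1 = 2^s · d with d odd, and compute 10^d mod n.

462

463 − 1 = 462 = 2^1 · 231, so d = 231.
10^1 ≡ 10 (mod 463)
10^2 ≡ 10^2 = 100 ≡ 100 (mod 463)
10^4 ≡ 100^2 = 10000 ≡ 277 (mod 463)
10^8 ≡ 277^2 = 76729 ≡ 334 (mod 463)
10^16 ≡ 334^2 = 111556 ≡ 436 (mod 463)
10^32 ≡ 436^2 = 190096 ≡ 266 (mod 463)
10^64 ≡ 266^2 = 70756 ≡ 380 (mod 463)
10^128 ≡ 380^2 = 144400 ≡ 407 (mod 463)
231 = 128 + 64 + 32 + 4 + 2 + 1 in binary powers of 2.
So 10^231 ≡ 407 · 380 · 266 · 277 · 100 · 10 ≡ 462 (mod 463).
Since 10^d ≡ 462 (mod 463), base 10 does not prove 463 composite.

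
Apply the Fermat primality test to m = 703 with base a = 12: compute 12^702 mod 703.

12^1 ≡ 12 (mod 703)
12^2 ≡ 12^2 = 144 ≡ 144 (mod 703)
12^4 ≡ 144^2 = 20736 ≡ 349 (mod 703)
12^8 ≡ 349^2 = 121801 ≡ 182 (mod 703)
12^16 ≡ 182^2 = 33124 ≡ 83 (mod 703)
12^32 ≡ 83^2 = 6889 ≡ 562 (mod 703)
12^64 ≡ 562^2 = 315844 ≡ 197 (mod 703)
12^128 ≡ 197^2 = 38809 ≡ 144 (mod 703)
12^256 ≡ 144^2 = 20736 ≡ 349 (mod 703)
12^512 ≡ 349^2 = 121801 ≡ 182 (mod 703)
702 = 512 + 128 + 32 + 16 + 8 + 4 + 2 in binary powers of 2.
So 12^702 ≡ 182 · 144 · 562 · 83 · 182 · 349 · 144 ≡ 1 (mod 703).
Since the result is 1, base 12 gives no evidence that 703 is composite.

1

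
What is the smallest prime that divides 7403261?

7403261 is odd.
Digit sum 23, not divisible by 3.
Ends in 1: not divisible by 5.
7: 7403261 = 7·1057608 + 5
11: 7403261 = 11·673023 + 8
13: 7403261 = 13·569481 + 8
17: 7403261 = 17·435485 + 16
19: 7403261 = 19·389645 + 6
23: 7403261 = 23·321880 + 21
29: 7403261 = 29·255284 + 25
31: 7403261 = 31·238814 + 27
37: 7403261 = 37·200088 + 5
41: 7403261 = 41·180567 + 14
43: 7403261 = 43·172168 + 37
47: 7403261 = 47·157516 + 9
53: 7403261 = 53·139684 + 9
59: 7403261 = 59·125479

59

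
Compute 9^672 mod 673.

9^1 ≡ 9 (mod 673)
9^2 ≡ 9^2 = 81 ≡ 81 (mod 673)
9^4 ≡ 81^2 = 6561 ≡ 504 (mod 673)
9^8 ≡ 504^2 = 254016 ≡ 295 (mod 673)
9^16 ≡ 295^2 = 87025 ≡ 208 (mod 673)
9^32 ≡ 208^2 = 43264 ≡ 192 (mod 673)
9^64 ≡ 192^2 = 36864 ≡ 522 (mod 673)
9^128 ≡ 522^2 = 272484 ≡ 592 (mod 673)
9^256 ≡ 592^2 = 350464 ≡ 504 (mod 673)
9^512 ≡ 504^2 = 254016 ≡ 295 (mod 673)
672 = 512 + 128 + 32 in binary powers of 2.
So 9^672 ≡ 295 · 592 · 192 ≡ 1 (mod 673).
Since the result is 1, base 9 gives no evidence that 673 is composite.

1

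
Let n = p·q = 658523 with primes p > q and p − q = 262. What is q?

691

Since p = q + 262, we have 658523 = q(q + 262), so q² + 262q − 658523 = 0.
Discriminant: 262² + 4·658523 = 68644 + 2634092 = 2702736; √2702736 = 1644.
q = (−262 + 1644)/2 = 691, and p = q + 262 = 953.
Check: 691 · 953 = 658523.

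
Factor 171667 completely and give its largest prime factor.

171667 = 41 · 4187
4187 = 53 · 79
79 is prime.
So 171667 = 41 · 53 · 79; the largest prime factor is 79.

79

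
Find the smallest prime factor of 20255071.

83

20255071 is odd.
Digit sum 22, not divisible by 3.
Ends in 1: not divisible by 5.
7: 20255071 = 7·2893581 + 4
11: 20255071 = 11·1841370 + 1
13: 20255071 = 13·1558082 + 5
17: 20255071 = 17·1191474 + 13
19: 20255071 = 19·1066056 + 7
23: 20255071 = 23·880655 + 6
29: 20255071 = 29·698450 + 21
31: 20255071 = 31·653389 + 12
37: 20255071 = 37·547434 + 13
41: 20255071 = 41·494026 + 5
43: 20255071 = 43·471048 + 7
47: 20255071 = 47·430958 + 45
53: 20255071 = 53·382171 + 8
59: 20255071 = 59·343306 + 17
61: 20255071 = 61·332050 + 21
67: 20255071 = 67·302314 + 33
71: 20255071 = 71·285282 + 49
73: 20255071 = 73·277466 + 53
79: 20255071 = 79·256393 + 24
83: 20255071 = 83·244037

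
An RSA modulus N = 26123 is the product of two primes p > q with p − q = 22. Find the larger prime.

Since p = q + 22, we have 26123 = q(q + 22), so q² + 22q − 26123 = 0.
Discriminant: 22² + 4·26123 = 484 + 104492 = 104976; √104976 = 324.
q = (−22 + 324)/2 = 151, and p = q + 22 = 173.
Check: 151 · 173 = 26123.

173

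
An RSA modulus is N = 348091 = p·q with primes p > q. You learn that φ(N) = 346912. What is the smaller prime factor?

587

φ(n) = (p−1)(q−1) = n − (p+q) + 1, so p + q = 348091 − 346912 + 1 = 1180.
p and q are the roots of t² − 1180t + 348091 = 0.
Discriminant: 1180² − 4·348091 = 1392400 − 1392364 = 36; √36 = 6.
q = (1180 − 6)/2 = 587, p = (1180 + 6)/2 = 593.
Check: 587 · 593 = 348091.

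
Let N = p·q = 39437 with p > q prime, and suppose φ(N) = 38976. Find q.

φ(n) = (p−1)(q−1) = n − (p+q) + 1, so p + q = 39437 − 38976 + 1 = 462.
p and q are the roots of t² − 462t + 39437 = 0.
Discriminant: 462² − 4·39437 = 213444 − 157748 = 55696; √55696 = 236.
q = (462 − 236)/2 = 113, p = (462 + 236)/2 = 349.
Check: 113 · 349 = 39437.

113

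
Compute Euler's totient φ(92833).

82944

Factor: 92833 = 13 · 37 · 193.
φ(92833) = (13−1) · (37−1) · (193−1) = 12 · 36 · 192 = 82944.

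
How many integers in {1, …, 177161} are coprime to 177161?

Factor: 177161 = 29 · 41 · 149.
φ(177161) = (29−1) · (41−1) · (149−1) = 28 · 40 · 148 = 165760.

165760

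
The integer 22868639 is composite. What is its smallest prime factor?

22868639 is odd.
Digit sum 44, not divisible by 3.
Ends in 9: not divisible by 5.
7: 22868639 = 7·3266948 + 3
11: 22868639 = 11·2078967 + 2
13: 22868639 = 13·1759126 + 1
17: 22868639 = 17·1345214 + 1
19: 22868639 = 19·1203612 + 11
23: 22868639 = 23·994288 + 15
29: 22868639 = 29·788573 + 22
31: 22868639 = 31·737698 + 1
37: 22868639 = 37·618071 + 12
41: 22868639 = 41·557771 + 28
43: 22868639 = 43·531828 + 35
47: 22868639 = 47·486566 + 37
53: 22868639 = 53·431483 + 40
59: 22868639 = 59·387604 + 3
61: 22868639 = 61·374895 + 44
67: 22868639 = 67·341322 + 65
71: 22868639 = 71·322093 + 36
73: 22868639 = 73·313269 + 2
79: 22868639 = 79·289476 + 35
83: 22868639 = 83·275525 + 64
89: 22868639 = 89·256951

89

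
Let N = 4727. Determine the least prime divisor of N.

29

4727 is odd.
Digit sum 20, not divisible by 3.
Ends in 7: not divisible by 5.
7: 4727 = 7·675 + 2
11: 4727 = 11·429 + 8
13: 4727 = 13·363 + 8
17: 4727 = 17·278 + 1
19: 4727 = 19·248 + 15
23: 4727 = 23·205 + 12
29: 4727 = 29·163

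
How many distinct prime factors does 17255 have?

17255 = 5 · 3451
3451 = 7 · 493
493 = 17 · 29
17255 = 5 · 7 · 17 · 29, which has 4 distinct prime factors.

4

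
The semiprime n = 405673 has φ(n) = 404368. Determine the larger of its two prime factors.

φ(n) = (p−1)(q−1) = n − (p+q) + 1, so p + q = 405673 − 404368 + 1 = 1306.
p and q are the roots of t² − 1306t + 405673 = 0.
Discriminant: 1306² − 4·405673 = 1705636 − 1622692 = 82944; √82944 = 288.
q = (1306 − 288)/2 = 509, p = (1306 + 288)/2 = 797.
Check: 509 · 797 = 405673.

797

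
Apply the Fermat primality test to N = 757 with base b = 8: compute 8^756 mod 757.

1

8^1 ≡ 8 (mod 757)
8^2 ≡ 8^2 = 64 ≡ 64 (mod 757)
8^4 ≡ 64^2 = 4096 ≡ 311 (mod 757)
8^8 ≡ 311^2 = 96721 ≡ 582 (mod 757)
8^16 ≡ 582^2 = 338724 ≡ 345 (mod 757)
8^32 ≡ 345^2 = 119025 ≡ 176 (mod 757)
8^64 ≡ 176^2 = 30976 ≡ 696 (mod 757)
8^128 ≡ 696^2 = 484416 ≡ 693 (mod 757)
8^256 ≡ 693^2 = 480249 ≡ 311 (mod 757)
8^512 ≡ 311^2 = 96721 ≡ 582 (mod 757)
756 = 512 + 128 + 64 + 32 + 16 + 4 in binary powers of 2.
So 8^756 ≡ 582 · 693 · 696 · 176 · 345 · 311 ≡ 1 (mod 757).
Since the result is 1, base 8 gives no evidence that 757 is composite.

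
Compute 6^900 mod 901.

6^1 ≡ 6 (mod 901)
6^2 ≡ 6^2 = 36 ≡ 36 (mod 901)
6^4 ≡ 36^2 = 1296 ≡ 395 (mod 901)
6^8 ≡ 395^2 = 156025 ≡ 152 (mod 901)
6^16 ≡ 152^2 = 23104 ≡ 579 (mod 901)
6^32 ≡ 579^2 = 335241 ≡ 69 (mod 901)
6^64 ≡ 69^2 = 4761 ≡ 256 (mod 901)
6^128 ≡ 256^2 = 65536 ≡ 664 (mod 901)
6^256 ≡ 664^2 = 440896 ≡ 307 (mod 901)
6^512 ≡ 307^2 = 94249 ≡ 545 (mod 901)
900 = 512 + 256 + 128 + 4 in binary powers of 2.
So 6^900 ≡ 545 · 307 · 664 · 395 ≡ 208 (mod 901).
Since 208 ≠ 1, base 6 is a Fermat witness: 901 is composite.

208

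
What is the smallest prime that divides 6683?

6683 is odd.
Digit sum 23, not divisible by 3.
Ends in 3: not divisible by 5.
7: 6683 = 7·954 + 5
11: 6683 = 11·607 + 6
13: 6683 = 13·514 + 1
17: 6683 = 17·393 + 2
19: 6683 = 19·351 + 14
23: 6683 = 23·290 + 13
29: 6683 = 29·230 + 13
31: 6683 = 31·215 + 18
37: 6683 = 37·180 + 23
41: 6683 = 41·163

41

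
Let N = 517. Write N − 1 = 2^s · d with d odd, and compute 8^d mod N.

238

517 − 1 = 516 = 2^2 · 129, so d = 129.
8^1 ≡ 8 (mod 517)
8^2 ≡ 8^2 = 64 ≡ 64 (mod 517)
8^4 ≡ 64^2 = 4096 ≡ 477 (mod 517)
8^8 ≡ 477^2 = 227529 ≡ 49 (mod 517)
8^16 ≡ 49^2 = 2401 ≡ 333 (mod 517)
8^32 ≡ 333^2 = 110889 ≡ 251 (mod 517)
8^64 ≡ 251^2 = 63001 ≡ 444 (mod 517)
8^128 ≡ 444^2 = 197136 ≡ 159 (mod 517)
129 = 128 + 1 in binary powers of 2.
So 8^129 ≡ 159 · 8 ≡ 238 (mod 517).
Squaring chain: 238 → 291; never reaches −1, so base 8 is a Miller–Rabin witness that 517 is composite.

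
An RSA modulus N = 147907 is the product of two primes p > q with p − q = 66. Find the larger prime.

419

Since p = q + 66, we have 147907 = q(q + 66), so q² + 66q − 147907 = 0.
Discriminant: 66² + 4·147907 = 4356 + 591628 = 595984; √595984 = 772.
q = (−66 + 772)/2 = 353, and p = q + 66 = 419.
Check: 353 · 419 = 147907.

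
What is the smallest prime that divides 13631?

13631 is odd.
Digit sum 14, not divisible by 3.
Ends in 1: not divisible by 5.
7: 13631 = 7·1947 + 2
11: 13631 = 11·1239 + 2
13: 13631 = 13·1048 + 7
17: 13631 = 17·801 + 14
19: 13631 = 19·717 + 8
23: 13631 = 23·592 + 15
29: 13631 = 29·470 + 1
31: 13631 = 31·439 + 22
37: 13631 = 37·368 + 15
41: 13631 = 41·332 + 19
43: 13631 = 43·317

43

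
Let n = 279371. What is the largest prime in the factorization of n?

279371 = 43 · 6497
6497 = 73 · 89
89 is prime.
So 279371 = 43 · 73 · 89; the largest prime factor is 89.

89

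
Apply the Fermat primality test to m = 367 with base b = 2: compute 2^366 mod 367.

2^1 ≡ 2 (mod 367)
2^2 ≡ 2^2 = 4 ≡ 4 (mod 367)
2^4 ≡ 4^2 = 16 ≡ 16 (mod 367)
2^8 ≡ 16^2 = 256 ≡ 256 (mod 367)
2^16 ≡ 256^2 = 65536 ≡ 210 (mod 367)
2^32 ≡ 210^2 = 44100 ≡ 60 (mod 367)
2^64 ≡ 60^2 = 3600 ≡ 297 (mod 367)
2^128 ≡ 297^2 = 88209 ≡ 129 (mod 367)
2^256 ≡ 129^2 = 16641 ≡ 126 (mod 367)
366 = 256 + 64 + 32 + 8 + 4 + 2 in binary powers of 2.
So 2^366 ≡ 126 · 297 · 60 · 256 · 16 · 4 ≡ 1 (mod 367).
Since the result is 1, base 2 gives no evidence that 367 is composite.

1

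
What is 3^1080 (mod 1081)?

768

3^1 ≡ 3 (mod 1081)
3^2 ≡ 3^2 = 9 ≡ 9 (mod 1081)
3^4 ≡ 9^2 = 81 ≡ 81 (mod 1081)
3^8 ≡ 81^2 = 6561 ≡ 75 (mod 1081)
3^16 ≡ 75^2 = 5625 ≡ 220 (mod 1081)
3^32 ≡ 220^2 = 48400 ≡ 836 (mod 1081)
3^64 ≡ 836^2 = 698896 ≡ 570 (mod 1081)
3^128 ≡ 570^2 = 324900 ≡ 600 (mod 1081)
3^256 ≡ 600^2 = 360000 ≡ 27 (mod 1081)
3^512 ≡ 27^2 = 729 ≡ 729 (mod 1081)
3^1024 ≡ 729^2 = 531441 ≡ 670 (mod 1081)
1080 = 1024 + 32 + 16 + 8 in binary powers of 2.
So 3^1080 ≡ 670 · 836 · 220 · 75 ≡ 768 (mod 1081).
Since 768 ≠ 1, base 3 is a Fermat witness: 1081 is composite.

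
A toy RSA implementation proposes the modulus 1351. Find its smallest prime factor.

7

1351 is odd.
Digit sum 10, not divisible by 3.
Ends in 1: not divisible by 5.
7: 1351 = 7·193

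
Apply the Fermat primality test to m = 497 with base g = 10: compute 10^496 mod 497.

249

10^1 ≡ 10 (mod 497)
10^2 ≡ 10^2 = 100 ≡ 100 (mod 497)
10^4 ≡ 100^2 = 10000 ≡ 60 (mod 497)
10^8 ≡ 60^2 = 3600 ≡ 121 (mod 497)
10^16 ≡ 121^2 = 14641 ≡ 228 (mod 497)
10^32 ≡ 228^2 = 51984 ≡ 296 (mod 497)
10^64 ≡ 296^2 = 87616 ≡ 144 (mod 497)
10^128 ≡ 144^2 = 20736 ≡ 359 (mod 497)
10^256 ≡ 359^2 = 128881 ≡ 158 (mod 497)
496 = 256 + 128 + 64 + 32 + 16 in binary powers of 2.
So 10^496 ≡ 158 · 359 · 144 · 296 · 228 ≡ 249 (mod 497).
Since 249 ≠ 1, base 10 is a Fermat witness: 497 is composite.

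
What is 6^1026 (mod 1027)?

6^1 ≡ 6 (mod 1027)
6^2 ≡ 6^2 = 36 ≡ 36 (mod 1027)
6^4 ≡ 36^2 = 1296 ≡ 269 (mod 1027)
6^8 ≡ 269^2 = 72361 ≡ 471 (mod 1027)
6^16 ≡ 471^2 = 221841 ≡ 9 (mod 1027)
6^32 ≡ 9^2 = 81 ≡ 81 (mod 1027)
6^64 ≡ 81^2 = 6561 ≡ 399 (mod 1027)
6^128 ≡ 399^2 = 159201 ≡ 16 (mod 1027)
6^256 ≡ 16^2 = 256 ≡ 256 (mod 1027)
6^512 ≡ 256^2 = 65536 ≡ 835 (mod 1027)
6^1024 ≡ 835^2 = 697225 ≡ 919 (mod 1027)
1026 = 1024 + 2 in binary powers of 2.
So 6^1026 ≡ 919 · 36 ≡ 220 (mod 1027).
Since 220 ≠ 1, base 6 is a Fermat witness: 1027 is composite.

220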